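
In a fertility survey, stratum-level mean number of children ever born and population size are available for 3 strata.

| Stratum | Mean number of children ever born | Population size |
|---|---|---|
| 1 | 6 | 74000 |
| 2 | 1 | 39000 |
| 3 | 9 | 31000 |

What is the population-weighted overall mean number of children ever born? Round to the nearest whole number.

5

Σ Nₕ·x̄ₕ = 6×74000 + 1×39000 + 9×31000
  = 444000 + 39000 + 279000 = 762000
Σ Nₕ = 74000 + 39000 + 31000 = 144000
Overall mean = 762000 / 144000 = 5.2916667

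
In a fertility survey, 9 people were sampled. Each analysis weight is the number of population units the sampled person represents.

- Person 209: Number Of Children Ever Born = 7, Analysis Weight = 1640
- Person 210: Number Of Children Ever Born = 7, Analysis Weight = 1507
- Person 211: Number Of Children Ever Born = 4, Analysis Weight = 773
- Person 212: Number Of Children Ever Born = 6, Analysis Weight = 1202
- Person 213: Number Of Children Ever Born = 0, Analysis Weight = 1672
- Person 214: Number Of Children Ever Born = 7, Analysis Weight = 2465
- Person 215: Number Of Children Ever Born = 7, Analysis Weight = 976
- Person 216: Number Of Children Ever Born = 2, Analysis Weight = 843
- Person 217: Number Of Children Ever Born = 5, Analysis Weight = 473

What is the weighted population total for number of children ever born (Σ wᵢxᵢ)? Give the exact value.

Weighted total = 7×1640 + 7×1507 + 4×773 + 6×1202 + 0×1672 + 7×2465 + 7×976 + 2×843 + 5×473
  = 11480 + 10549 + 3092 + 7212 + 0 + 17255 + 6832 + 1686 + 2365 = 60471

60471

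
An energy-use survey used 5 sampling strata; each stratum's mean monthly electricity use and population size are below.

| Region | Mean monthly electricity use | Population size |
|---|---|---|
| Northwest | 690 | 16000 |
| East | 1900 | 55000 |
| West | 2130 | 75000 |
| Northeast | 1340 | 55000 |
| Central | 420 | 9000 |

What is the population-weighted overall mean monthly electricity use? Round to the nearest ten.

1680

Σ Nₕ·x̄ₕ = 352770000
Σ Nₕ = 16000 + 55000 + 75000 + 55000 + 9000 = 210000
Overall mean = 352770000 / 210000 = 1679.8571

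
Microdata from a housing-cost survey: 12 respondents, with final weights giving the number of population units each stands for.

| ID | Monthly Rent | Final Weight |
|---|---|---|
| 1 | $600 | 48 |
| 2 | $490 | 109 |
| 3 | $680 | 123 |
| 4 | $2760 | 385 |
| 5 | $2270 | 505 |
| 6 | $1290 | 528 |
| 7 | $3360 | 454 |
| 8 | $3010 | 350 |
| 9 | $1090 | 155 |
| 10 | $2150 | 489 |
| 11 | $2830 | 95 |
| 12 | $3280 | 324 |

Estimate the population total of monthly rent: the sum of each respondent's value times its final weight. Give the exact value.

Weighted total = 600×48 + 490×109 + 680×123 + 2760×385 + 2270×505 + 1290×528 + 3360×454 + 3010×350 + 1090×155 + 2150×489 + 2830×95 + 3280×324
  = 28800 + 53410 + 83640 + 1062600 + 1146350 + 681120 + 1525440 + 1053500 + 168950 + 1051350 + 268850 + 1062720 = 8186730

8186730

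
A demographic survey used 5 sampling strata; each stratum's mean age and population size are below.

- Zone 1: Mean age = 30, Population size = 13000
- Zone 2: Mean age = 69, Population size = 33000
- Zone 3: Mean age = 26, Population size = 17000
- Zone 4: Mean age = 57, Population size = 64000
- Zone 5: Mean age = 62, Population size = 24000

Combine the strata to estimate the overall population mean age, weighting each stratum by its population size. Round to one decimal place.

54.6

Σ Nₕ·x̄ₕ = 30×13000 + 69×33000 + 26×17000 + 57×64000 + 62×24000
  = 8245000
Σ Nₕ = 13000 + 33000 + 17000 + 64000 + 24000 = 151000
Overall mean = 8245000 / 151000 = 54.602649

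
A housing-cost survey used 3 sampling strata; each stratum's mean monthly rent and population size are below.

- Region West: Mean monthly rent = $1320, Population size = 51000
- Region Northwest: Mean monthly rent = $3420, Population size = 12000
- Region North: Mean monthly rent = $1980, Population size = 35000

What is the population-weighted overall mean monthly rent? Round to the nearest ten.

Σ Nₕ·x̄ₕ = 1320×51000 + 3420×12000 + 1980×35000
  = 67320000 + 41040000 + 69300000 = 177660000
Σ Nₕ = 51000 + 12000 + 35000 = 98000
Overall mean = 177660000 / 98000 = 1812.8571

1810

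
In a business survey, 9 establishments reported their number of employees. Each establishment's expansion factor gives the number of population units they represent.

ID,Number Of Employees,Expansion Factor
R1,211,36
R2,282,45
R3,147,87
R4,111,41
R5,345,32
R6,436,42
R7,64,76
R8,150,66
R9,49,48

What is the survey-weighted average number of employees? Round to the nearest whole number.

Weighted sum = 211×36 + 282×45 + 147×87 + 111×41 + 345×32 + 436×42 + 64×76 + 150×66 + 49×48
  = 7596 + 12690 + 12789 + 4551 + 11040 + 18312 + 4864 + 9900 + 2352 = 84094
Sum of weights = 36 + 45 + 87 + 41 + 32 + 42 + 76 + 66 + 48 = 473
Weighted mean = 84094 / 473 = 177.78858

178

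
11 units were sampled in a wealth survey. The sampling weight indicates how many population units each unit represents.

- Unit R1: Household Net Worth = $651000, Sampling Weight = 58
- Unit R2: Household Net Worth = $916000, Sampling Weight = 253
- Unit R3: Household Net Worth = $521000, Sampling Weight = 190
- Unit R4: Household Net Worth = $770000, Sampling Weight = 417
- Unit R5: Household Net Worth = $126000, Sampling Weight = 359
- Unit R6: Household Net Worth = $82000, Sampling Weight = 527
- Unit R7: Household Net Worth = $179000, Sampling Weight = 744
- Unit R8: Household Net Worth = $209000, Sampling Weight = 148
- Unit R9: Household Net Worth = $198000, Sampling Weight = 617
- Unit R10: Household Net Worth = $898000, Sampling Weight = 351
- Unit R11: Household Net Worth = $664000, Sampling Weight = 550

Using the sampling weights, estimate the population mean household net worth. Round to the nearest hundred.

Weighted sum = 651000×58 + 916000×253 + 521000×190 + 770000×417 + 126000×359 + 82000×527 + 179000×744 + 209000×148 + 198000×617 + 898000×351 + 664000×550
  = 37758000 + 231748000 + 98990000 + 321090000 + 45234000 + 43214000 + 133176000 + 30932000 + 122166000 + 315198000 + 365200000 = 1744706000
Sum of weights = 58 + 253 + 190 + 417 + 359 + 527 + 744 + 148 + 617 + 351 + 550 = 4214
Weighted mean = 1744706000 / 4214 = 414026.1

414000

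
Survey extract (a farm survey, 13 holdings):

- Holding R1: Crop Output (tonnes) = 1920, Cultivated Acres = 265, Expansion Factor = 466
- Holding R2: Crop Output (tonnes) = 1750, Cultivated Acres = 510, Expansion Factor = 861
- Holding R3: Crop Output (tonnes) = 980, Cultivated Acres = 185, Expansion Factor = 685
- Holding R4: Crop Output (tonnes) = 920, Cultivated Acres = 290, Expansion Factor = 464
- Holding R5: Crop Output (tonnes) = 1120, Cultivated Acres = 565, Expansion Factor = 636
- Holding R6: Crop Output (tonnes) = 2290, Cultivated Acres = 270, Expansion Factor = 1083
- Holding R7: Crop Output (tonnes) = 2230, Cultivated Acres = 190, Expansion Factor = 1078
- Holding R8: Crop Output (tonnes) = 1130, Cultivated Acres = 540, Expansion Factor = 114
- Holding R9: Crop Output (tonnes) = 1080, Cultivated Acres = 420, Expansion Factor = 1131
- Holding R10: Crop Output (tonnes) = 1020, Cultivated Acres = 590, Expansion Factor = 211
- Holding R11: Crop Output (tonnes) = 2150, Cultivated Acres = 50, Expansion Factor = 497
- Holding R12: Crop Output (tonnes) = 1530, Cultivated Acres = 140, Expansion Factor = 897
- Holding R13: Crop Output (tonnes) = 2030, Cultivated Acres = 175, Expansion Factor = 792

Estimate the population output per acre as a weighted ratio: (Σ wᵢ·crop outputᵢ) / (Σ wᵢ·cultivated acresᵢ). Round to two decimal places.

5.59

Σ wᵢ·y = 14710220
Σ wᵢ·x = 2630555
Ratio = 14710220 / 2630555 = 5.5920595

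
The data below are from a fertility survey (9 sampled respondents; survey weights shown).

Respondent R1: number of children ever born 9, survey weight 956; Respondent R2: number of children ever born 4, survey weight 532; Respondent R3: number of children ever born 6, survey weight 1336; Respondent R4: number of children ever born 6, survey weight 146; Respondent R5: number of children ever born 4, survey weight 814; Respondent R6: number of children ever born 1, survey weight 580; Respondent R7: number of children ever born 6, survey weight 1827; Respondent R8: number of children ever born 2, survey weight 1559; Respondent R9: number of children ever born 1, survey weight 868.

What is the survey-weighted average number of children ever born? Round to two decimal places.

Weighted sum = 9×956 + 4×532 + 6×1336 + 6×146 + 4×814 + 1×580 + 6×1827 + 2×1559 + 1×868
  = 8604 + 2128 + 8016 + 876 + 3256 + 580 + 10962 + 3118 + 868 = 38408
Sum of weights = 956 + 532 + 1336 + 146 + 814 + 580 + 1827 + 1559 + 868 = 8618
Weighted mean = 38408 / 8618 = 4.4567185

4.46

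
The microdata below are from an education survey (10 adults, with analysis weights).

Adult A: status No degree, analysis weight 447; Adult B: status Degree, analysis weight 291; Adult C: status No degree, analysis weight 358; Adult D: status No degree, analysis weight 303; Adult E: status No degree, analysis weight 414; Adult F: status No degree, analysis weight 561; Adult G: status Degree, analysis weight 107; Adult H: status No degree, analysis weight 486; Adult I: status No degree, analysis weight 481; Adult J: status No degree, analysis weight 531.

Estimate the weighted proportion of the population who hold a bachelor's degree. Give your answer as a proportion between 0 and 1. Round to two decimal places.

Sum of weights for 'Degree' = 291 + 107 = 398
Total weight = 447 + 291 + 358 + 303 + 414 + 561 + 107 + 486 + 481 + 531 = 3979
Weighted proportion = 398 / 3979 = 0.10002513

0.10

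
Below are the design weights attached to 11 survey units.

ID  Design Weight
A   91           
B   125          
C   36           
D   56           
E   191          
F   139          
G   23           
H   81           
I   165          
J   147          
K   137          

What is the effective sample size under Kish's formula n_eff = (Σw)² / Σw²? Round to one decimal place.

8.9

Σ wᵢ = 1191
Σ wᵢ² = 158833
n_eff = 1191² / 158833 = 1418481 / 158833 = 8.9306441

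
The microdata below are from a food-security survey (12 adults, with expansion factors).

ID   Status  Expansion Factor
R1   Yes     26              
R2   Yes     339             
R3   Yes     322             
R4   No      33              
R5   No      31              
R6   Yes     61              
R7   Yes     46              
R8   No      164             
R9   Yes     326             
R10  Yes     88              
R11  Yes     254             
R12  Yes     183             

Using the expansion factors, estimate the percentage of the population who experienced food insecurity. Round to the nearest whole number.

Sum of weights for 'Yes' = 26 + 339 + 322 + 61 + 46 + 326 + 88 + 254 + 183 = 1645
Total weight = 26 + 339 + 322 + 33 + 31 + 61 + 46 + 164 + 326 + 88 + 254 + 183 = 1873
Weighted proportion = 1645 / 1873 = 0.87827015 → 87.827015%

88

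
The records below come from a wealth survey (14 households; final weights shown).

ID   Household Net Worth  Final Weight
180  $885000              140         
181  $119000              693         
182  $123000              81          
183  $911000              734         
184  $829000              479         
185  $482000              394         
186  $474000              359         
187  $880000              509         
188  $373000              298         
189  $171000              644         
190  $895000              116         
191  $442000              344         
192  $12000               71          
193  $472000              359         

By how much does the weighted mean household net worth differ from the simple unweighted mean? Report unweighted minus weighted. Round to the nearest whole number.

Unweighted sum = 7068000
Unweighted mean = 7068000 / 14 = 504857.14
Weighted sum = 2737535000
Sum of weights = 5221
Weighted mean = 2737535000 / 5221 = 524331.55
Difference (unweighted minus weighted) = -19474.403

-19474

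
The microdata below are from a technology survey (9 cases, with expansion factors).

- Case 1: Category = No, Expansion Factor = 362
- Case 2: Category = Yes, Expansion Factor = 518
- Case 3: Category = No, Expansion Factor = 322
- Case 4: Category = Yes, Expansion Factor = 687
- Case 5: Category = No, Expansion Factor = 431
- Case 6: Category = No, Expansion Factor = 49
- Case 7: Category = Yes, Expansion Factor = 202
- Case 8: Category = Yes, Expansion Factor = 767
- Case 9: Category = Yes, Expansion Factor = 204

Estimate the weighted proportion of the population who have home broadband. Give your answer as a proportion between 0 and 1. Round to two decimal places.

0.67

Sum of weights for 'Yes' = 518 + 687 + 202 + 767 + 204 = 2378
Total weight = 362 + 518 + 322 + 687 + 431 + 49 + 202 + 767 + 204 = 3542
Weighted proportion = 2378 / 3542 = 0.67137211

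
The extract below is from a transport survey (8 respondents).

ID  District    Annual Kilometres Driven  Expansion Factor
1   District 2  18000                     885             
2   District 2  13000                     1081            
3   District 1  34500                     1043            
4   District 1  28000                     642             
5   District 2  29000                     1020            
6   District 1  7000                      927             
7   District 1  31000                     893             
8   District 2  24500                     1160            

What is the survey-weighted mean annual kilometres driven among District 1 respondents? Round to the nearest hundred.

25100

District 1 rows: 3, 4, 6, 7
Weighted sum = 34500×1043 + 28000×642 + 7000×927 + 31000×893
  = 88131500
Sum of weights = 3505
Weighted mean = 88131500 / 3505 = 25144.508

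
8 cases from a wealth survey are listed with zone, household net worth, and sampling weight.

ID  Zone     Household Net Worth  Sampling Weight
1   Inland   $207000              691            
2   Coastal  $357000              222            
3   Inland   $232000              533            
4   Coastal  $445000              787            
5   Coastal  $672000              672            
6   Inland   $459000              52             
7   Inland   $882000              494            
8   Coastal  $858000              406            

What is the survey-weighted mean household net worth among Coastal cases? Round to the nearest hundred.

589100

Coastal rows: 2, 4, 5, 8
Weighted sum = 357000×222 + 445000×787 + 672000×672 + 858000×406
  = 1229401000
Sum of weights = 222 + 787 + 672 + 406 = 2087
Weighted mean = 1229401000 / 2087 = 589075.71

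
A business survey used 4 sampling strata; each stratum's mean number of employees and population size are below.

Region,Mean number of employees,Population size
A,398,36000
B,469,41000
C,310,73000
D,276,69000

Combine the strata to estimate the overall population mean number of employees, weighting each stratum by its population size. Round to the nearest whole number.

344

Σ Nₕ·x̄ₕ = 398×36000 + 469×41000 + 310×73000 + 276×69000
  = 75231000
Σ Nₕ = 36000 + 41000 + 73000 + 69000 = 219000
Overall mean = 75231000 / 219000 = 343.52055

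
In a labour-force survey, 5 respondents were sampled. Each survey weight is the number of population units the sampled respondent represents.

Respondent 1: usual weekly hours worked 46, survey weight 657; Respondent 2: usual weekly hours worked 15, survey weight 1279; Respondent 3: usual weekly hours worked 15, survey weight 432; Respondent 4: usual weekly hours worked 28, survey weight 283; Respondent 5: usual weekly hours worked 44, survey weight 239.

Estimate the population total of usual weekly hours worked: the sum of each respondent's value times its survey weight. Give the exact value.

Weighted total = 46×657 + 15×1279 + 15×432 + 28×283 + 44×239
  = 74327

74327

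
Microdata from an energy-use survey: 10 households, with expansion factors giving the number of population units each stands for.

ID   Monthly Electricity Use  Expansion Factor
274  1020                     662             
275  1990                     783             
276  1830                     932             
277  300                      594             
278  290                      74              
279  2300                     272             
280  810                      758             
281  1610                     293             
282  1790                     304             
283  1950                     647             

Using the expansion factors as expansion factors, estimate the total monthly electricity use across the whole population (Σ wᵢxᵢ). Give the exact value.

7655750

Weighted total = 1020×662 + 1990×783 + 1830×932 + 300×594 + 290×74 + 2300×272 + 810×758 + 1610×293 + 1790×304 + 1950×647
  = 675240 + 1558170 + 1705560 + 178200 + 21460 + 625600 + 613980 + 471730 + 544160 + 1261650 = 7655750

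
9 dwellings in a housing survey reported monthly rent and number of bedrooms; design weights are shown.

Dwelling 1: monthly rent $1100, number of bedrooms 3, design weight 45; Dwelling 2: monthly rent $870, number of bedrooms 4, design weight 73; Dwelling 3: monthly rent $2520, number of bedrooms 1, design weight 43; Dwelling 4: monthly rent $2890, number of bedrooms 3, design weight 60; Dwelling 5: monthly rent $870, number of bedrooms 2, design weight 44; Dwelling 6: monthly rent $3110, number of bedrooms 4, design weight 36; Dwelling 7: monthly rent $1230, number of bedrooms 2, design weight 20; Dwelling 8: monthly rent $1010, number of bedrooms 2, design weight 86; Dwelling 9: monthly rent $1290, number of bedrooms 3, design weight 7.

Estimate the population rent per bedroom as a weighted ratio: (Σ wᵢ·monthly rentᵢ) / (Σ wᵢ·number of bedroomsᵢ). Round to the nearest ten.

Σ wᵢ·y = 1100×45 + 870×73 + 2520×43 + 2890×60 + 870×44 + 3110×36 + 1230×20 + 1010×86 + 1290×7
  = 49500 + 63510 + 108360 + 173400 + 38280 + 111960 + 24600 + 86860 + 9030 = 665500
Σ wᵢ·x = 3×45 + 4×73 + 1×43 + 3×60 + 2×44 + 4×36 + 2×20 + 2×86 + 3×7
  = 1115
Ratio = 665500 / 1115 = 596.86099

600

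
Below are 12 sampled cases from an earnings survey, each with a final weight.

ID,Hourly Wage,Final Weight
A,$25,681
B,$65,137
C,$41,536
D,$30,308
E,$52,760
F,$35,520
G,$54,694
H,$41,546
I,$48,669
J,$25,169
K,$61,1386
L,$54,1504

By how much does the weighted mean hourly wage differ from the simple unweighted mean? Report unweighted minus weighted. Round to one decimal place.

-3.4

Unweighted sum = 25 + 65 + 41 + 30 + 52 + 35 + 54 + 41 + 48 + 25 + 61 + 54 = 531
Unweighted mean = 531 / 12 = 44.25
Weighted sum = 376827
Sum of weights = 681 + 137 + 536 + 308 + 760 + 520 + 694 + 546 + 669 + 169 + 1386 + 1504 = 7910
Weighted mean = 376827 / 7910 = 47.639317
Difference (unweighted minus weighted) = -3.3893173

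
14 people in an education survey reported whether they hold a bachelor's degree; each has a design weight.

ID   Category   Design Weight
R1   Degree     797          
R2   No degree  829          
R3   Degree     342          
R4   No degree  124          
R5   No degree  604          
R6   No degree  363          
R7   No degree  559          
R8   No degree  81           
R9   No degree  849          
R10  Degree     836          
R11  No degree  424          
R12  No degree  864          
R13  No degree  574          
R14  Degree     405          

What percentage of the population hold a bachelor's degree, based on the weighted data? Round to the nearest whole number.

Sum of weights for 'Degree' = 797 + 342 + 836 + 405 = 2380
Total weight = 7651
Weighted proportion = 2380 / 7651 = 0.31107045 → 31.107045%

31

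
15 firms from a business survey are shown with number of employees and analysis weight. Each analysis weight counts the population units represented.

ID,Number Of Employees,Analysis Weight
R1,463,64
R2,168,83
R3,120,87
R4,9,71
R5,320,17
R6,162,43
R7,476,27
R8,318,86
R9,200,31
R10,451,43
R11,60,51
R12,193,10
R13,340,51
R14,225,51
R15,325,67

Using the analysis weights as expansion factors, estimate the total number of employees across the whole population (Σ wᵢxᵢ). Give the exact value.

188434

Weighted total = 188434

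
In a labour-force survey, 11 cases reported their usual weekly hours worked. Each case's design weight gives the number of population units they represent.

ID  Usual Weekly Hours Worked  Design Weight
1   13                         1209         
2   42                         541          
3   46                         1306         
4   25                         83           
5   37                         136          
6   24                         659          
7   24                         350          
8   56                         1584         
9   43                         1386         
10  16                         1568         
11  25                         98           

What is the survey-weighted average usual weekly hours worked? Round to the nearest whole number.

Weighted sum = 13×1209 + 42×541 + 46×1306 + 25×83 + 37×136 + 24×659 + 24×350 + 56×1584 + 43×1386 + 16×1568 + 25×98
  = 305678
Sum of weights = 8920
Weighted mean = 305678 / 8920 = 34.268834

34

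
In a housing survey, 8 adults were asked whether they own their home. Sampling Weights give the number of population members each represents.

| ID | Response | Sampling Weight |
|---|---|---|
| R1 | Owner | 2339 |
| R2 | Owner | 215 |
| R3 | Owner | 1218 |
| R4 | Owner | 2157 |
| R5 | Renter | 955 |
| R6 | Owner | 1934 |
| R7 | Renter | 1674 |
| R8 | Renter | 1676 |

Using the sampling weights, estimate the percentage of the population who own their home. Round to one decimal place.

64.6

Sum of weights for 'Owner' = 2339 + 215 + 1218 + 2157 + 1934 = 7863
Total weight = 2339 + 215 + 1218 + 2157 + 955 + 1934 + 1674 + 1676 = 12168
Weighted proportion = 7863 / 12168 = 0.64620316 → 64.620316%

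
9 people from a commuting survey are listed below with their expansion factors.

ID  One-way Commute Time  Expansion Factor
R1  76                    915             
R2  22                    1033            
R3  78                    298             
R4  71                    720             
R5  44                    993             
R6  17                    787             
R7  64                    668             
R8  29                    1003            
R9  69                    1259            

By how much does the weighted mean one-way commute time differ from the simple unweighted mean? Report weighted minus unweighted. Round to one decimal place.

Unweighted sum = 76 + 22 + 78 + 71 + 44 + 17 + 64 + 29 + 69 = 470
Unweighted mean = 470 / 9 = 52.222222
Weighted sum = 76×915 + 22×1033 + 78×298 + 71×720 + 44×993 + 17×787 + 64×668 + 29×1003 + 69×1259
  = 69540 + 22726 + 23244 + 51120 + 43692 + 13379 + 42752 + 29087 + 86871 = 382411
Sum of weights = 915 + 1033 + 298 + 720 + 993 + 787 + 668 + 1003 + 1259 = 7676
Weighted mean = 382411 / 7676 = 49.819046
Difference (weighted minus unweighted) = -2.4031758

-2.4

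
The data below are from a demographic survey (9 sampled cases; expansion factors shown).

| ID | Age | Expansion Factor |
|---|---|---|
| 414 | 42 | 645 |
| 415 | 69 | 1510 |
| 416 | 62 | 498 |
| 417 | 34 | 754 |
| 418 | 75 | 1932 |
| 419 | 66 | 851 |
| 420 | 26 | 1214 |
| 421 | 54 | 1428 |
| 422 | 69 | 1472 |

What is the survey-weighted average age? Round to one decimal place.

58.1

Weighted sum = 42×645 + 69×1510 + 62×498 + 34×754 + 75×1932 + 66×851 + 26×1214 + 54×1428 + 69×1472
  = 27090 + 104190 + 30876 + 25636 + 144900 + 56166 + 31564 + 77112 + 101568 = 599102
Sum of weights = 10304
Weighted mean = 599102 / 10304 = 58.142663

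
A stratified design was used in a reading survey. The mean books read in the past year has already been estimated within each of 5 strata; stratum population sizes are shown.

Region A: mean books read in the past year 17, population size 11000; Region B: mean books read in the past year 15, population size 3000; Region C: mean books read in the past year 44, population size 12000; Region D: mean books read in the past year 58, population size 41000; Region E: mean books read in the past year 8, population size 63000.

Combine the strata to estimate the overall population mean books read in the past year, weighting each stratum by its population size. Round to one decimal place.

Σ Nₕ·x̄ₕ = 17×11000 + 15×3000 + 44×12000 + 58×41000 + 8×63000
  = 187000 + 45000 + 528000 + 2378000 + 504000 = 3642000
Σ Nₕ = 130000
Overall mean = 3642000 / 130000 = 28.015385

28.0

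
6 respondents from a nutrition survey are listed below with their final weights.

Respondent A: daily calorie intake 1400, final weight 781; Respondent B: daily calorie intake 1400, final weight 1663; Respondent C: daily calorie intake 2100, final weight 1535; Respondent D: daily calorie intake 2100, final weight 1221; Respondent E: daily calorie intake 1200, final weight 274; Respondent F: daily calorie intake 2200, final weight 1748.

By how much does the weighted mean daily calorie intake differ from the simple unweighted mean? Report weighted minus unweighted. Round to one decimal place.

119.8

Unweighted sum = 1400 + 1400 + 2100 + 2100 + 1200 + 2200 = 10400
Unweighted mean = 10400 / 6 = 1733.3333
Weighted sum = 1400×781 + 1400×1663 + 2100×1535 + 2100×1221 + 1200×274 + 2200×1748
  = 1093400 + 2328200 + 3223500 + 2564100 + 328800 + 3845600 = 13383600
Sum of weights = 781 + 1663 + 1535 + 1221 + 274 + 1748 = 7222
Weighted mean = 13383600 / 7222 = 1853.1709
Difference (weighted minus unweighted) = 119.83753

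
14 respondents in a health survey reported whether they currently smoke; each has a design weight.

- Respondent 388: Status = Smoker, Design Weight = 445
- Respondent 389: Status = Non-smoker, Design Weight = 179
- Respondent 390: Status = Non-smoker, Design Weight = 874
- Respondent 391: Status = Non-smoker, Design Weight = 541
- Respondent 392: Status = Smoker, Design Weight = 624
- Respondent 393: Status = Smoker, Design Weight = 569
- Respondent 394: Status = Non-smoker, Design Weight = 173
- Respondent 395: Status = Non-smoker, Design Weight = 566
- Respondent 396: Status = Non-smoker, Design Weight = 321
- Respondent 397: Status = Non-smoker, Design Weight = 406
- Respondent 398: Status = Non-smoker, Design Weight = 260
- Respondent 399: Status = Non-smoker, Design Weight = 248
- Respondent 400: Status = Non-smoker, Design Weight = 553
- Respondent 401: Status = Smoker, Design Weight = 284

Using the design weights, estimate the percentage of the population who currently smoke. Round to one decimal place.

Sum of weights for 'Smoker' = 445 + 624 + 569 + 284 = 1922
Total weight = 6043
Weighted proportion = 1922 / 6043 = 0.31805395 → 31.805395%

31.8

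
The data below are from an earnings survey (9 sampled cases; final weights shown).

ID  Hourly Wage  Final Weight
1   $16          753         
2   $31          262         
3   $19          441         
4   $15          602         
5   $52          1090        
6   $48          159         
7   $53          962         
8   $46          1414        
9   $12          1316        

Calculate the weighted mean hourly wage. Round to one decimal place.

Weighted sum = 16×753 + 31×262 + 19×441 + 15×602 + 52×1090 + 48×159 + 53×962 + 46×1414 + 12×1316
  = 12048 + 8122 + 8379 + 9030 + 56680 + 7632 + 50986 + 65044 + 15792 = 233713
Sum of weights = 753 + 262 + 441 + 602 + 1090 + 159 + 962 + 1414 + 1316 = 6999
Weighted mean = 233713 / 6999 = 33.392342

33.4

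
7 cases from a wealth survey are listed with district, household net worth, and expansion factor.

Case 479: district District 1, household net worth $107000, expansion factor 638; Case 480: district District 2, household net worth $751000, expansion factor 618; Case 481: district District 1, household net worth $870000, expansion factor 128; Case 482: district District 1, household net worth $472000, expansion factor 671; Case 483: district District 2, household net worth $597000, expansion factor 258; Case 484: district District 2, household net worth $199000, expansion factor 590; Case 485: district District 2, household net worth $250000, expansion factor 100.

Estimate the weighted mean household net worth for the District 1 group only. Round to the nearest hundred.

District 1 rows: 479, 481, 482
Weighted sum = 107000×638 + 870000×128 + 472000×671
  = 496338000
Sum of weights = 638 + 128 + 671 = 1437
Weighted mean = 496338000 / 1437 = 345398.75

345400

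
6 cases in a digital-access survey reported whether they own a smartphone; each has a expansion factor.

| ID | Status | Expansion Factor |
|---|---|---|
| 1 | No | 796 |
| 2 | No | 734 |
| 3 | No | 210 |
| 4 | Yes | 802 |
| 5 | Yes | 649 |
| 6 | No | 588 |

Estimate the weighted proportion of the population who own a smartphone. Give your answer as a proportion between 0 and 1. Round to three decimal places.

0.384

Sum of weights for 'Yes' = 802 + 649 = 1451
Total weight = 796 + 734 + 210 + 802 + 649 + 588 = 3779
Weighted proportion = 1451 / 3779 = 0.38396401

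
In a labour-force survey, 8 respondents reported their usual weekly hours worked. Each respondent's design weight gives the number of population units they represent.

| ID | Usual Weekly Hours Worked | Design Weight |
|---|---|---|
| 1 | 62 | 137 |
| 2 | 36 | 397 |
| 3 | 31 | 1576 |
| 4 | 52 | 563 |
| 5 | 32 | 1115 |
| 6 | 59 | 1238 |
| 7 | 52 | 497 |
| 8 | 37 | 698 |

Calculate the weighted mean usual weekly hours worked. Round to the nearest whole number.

Weighted sum = 62×137 + 36×397 + 31×1576 + 52×563 + 32×1115 + 59×1238 + 52×497 + 37×698
  = 261310
Sum of weights = 137 + 397 + 1576 + 563 + 1115 + 1238 + 497 + 698 = 6221
Weighted mean = 261310 / 6221 = 42.004501

42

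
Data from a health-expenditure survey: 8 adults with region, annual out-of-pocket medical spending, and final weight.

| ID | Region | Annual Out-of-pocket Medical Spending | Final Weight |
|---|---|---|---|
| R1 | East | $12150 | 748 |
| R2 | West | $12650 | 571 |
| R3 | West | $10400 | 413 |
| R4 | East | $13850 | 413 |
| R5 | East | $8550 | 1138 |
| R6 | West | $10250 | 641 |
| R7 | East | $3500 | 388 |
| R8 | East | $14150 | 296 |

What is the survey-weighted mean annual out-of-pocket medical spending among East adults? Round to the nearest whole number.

East rows: R1, R4, R5, R7, R8
Weighted sum = 12150×748 + 13850×413 + 8550×1138 + 3500×388 + 14150×296
  = 9088200 + 5720050 + 9729900 + 1358000 + 4188400 = 30084550
Sum of weights = 748 + 413 + 1138 + 388 + 296 = 2983
Weighted mean = 30084550 / 2983 = 10085.334

10085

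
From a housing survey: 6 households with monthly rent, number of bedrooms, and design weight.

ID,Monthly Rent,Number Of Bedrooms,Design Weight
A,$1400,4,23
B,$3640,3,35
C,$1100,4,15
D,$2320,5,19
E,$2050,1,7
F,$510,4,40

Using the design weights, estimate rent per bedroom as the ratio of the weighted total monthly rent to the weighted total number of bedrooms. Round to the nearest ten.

490

Σ wᵢ·y = 1400×23 + 3640×35 + 1100×15 + 2320×19 + 2050×7 + 510×40
  = 32200 + 127400 + 16500 + 44080 + 14350 + 20400 = 254930
Σ wᵢ·x = 4×23 + 3×35 + 4×15 + 5×19 + 1×7 + 4×40
  = 92 + 105 + 60 + 95 + 7 + 160 = 519
Ratio = 254930 / 519 = 491.19461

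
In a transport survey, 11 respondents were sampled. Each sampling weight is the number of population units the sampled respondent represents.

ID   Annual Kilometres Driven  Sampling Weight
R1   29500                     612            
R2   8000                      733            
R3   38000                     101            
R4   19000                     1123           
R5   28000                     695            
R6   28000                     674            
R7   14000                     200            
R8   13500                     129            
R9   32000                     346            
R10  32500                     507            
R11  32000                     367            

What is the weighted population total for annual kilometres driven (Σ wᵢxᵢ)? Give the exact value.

131260000

Weighted total = 131260000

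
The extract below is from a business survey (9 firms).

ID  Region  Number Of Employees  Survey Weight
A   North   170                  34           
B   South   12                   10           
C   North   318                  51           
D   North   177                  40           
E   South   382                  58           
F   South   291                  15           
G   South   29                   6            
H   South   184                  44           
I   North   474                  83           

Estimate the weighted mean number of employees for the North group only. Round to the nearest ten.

North rows: A, C, D, I
Weighted sum = 170×34 + 318×51 + 177×40 + 474×83
  = 5780 + 16218 + 7080 + 39342 = 68420
Sum of weights = 34 + 51 + 40 + 83 = 208
Weighted mean = 68420 / 208 = 328.94231

330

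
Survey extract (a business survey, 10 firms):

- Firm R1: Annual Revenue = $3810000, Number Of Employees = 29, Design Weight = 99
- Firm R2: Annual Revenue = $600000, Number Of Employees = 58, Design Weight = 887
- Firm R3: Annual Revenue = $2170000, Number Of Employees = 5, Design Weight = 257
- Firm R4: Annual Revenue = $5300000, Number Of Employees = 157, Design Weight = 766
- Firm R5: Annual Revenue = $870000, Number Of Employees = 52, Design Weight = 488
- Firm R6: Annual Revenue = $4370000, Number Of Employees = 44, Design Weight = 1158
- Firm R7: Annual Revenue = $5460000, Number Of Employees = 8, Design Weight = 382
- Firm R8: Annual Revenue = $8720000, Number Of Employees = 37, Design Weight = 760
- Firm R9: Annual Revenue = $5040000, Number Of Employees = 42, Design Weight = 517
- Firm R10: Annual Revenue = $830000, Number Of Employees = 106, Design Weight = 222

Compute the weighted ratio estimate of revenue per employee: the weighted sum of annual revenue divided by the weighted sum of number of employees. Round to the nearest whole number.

Σ wᵢ·y = 3810000×99 + 600000×887 + 2170000×257 + 5300000×766 + 870000×488 + 4370000×1158 + 5460000×382 + 8720000×760 + 5040000×517 + 830000×222
  = 377190000 + 532200000 + 557690000 + 4059800000 + 424560000 + 5060460000 + 2085720000 + 6627200000 + 2605680000 + 184260000 = 22514760000
Σ wᵢ·x = 29×99 + 58×887 + 5×257 + 157×766 + 52×488 + 44×1158 + 8×382 + 37×760 + 42×517 + 106×222
  = 328614
Ratio = 22514760000 / 328614 = 68514.306

68514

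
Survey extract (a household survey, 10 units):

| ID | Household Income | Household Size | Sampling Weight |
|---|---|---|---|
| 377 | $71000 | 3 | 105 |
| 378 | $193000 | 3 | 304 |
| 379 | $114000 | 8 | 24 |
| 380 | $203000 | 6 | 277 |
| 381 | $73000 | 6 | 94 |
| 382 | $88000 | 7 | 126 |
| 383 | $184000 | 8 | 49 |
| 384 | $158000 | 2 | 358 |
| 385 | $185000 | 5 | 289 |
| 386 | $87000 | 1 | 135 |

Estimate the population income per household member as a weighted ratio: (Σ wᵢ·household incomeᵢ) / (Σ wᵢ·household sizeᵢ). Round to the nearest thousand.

38000

Σ wᵢ·y = 71000×105 + 193000×304 + 114000×24 + 203000×277 + 73000×94 + 88000×126 + 184000×49 + 158000×358 + 185000×289 + 87000×135
  = 7455000 + 58672000 + 2736000 + 56231000 + 6862000 + 11088000 + 9016000 + 56564000 + 53465000 + 11745000 = 273834000
Σ wᵢ·x = 3×105 + 3×304 + 8×24 + 6×277 + 6×94 + 7×126 + 8×49 + 2×358 + 5×289 + 1×135
  = 315 + 912 + 192 + 1662 + 564 + 882 + 392 + 716 + 1445 + 135 = 7215
Ratio = 273834000 / 7215 = 37953.43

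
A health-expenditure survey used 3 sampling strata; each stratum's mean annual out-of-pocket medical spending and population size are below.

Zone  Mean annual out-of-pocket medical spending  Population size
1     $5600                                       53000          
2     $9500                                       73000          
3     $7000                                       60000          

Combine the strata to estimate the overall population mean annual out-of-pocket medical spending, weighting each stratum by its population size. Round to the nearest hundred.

7600

Σ Nₕ·x̄ₕ = 5600×53000 + 9500×73000 + 7000×60000
  = 296800000 + 693500000 + 420000000 = 1410300000
Σ Nₕ = 53000 + 73000 + 60000 = 186000
Overall mean = 1410300000 / 186000 = 7582.2581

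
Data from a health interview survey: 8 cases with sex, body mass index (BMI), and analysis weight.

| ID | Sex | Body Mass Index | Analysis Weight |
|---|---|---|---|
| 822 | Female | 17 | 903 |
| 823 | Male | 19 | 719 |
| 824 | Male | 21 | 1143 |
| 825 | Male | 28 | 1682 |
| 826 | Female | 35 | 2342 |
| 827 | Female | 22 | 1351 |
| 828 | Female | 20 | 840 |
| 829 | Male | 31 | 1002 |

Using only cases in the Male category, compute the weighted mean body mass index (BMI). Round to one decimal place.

25.5

Male rows: 823, 824, 825, 829
Weighted sum = 19×719 + 21×1143 + 28×1682 + 31×1002
  = 13661 + 24003 + 47096 + 31062 = 115822
Sum of weights = 719 + 1143 + 1682 + 1002 = 4546
Weighted mean = 115822 / 4546 = 25.477783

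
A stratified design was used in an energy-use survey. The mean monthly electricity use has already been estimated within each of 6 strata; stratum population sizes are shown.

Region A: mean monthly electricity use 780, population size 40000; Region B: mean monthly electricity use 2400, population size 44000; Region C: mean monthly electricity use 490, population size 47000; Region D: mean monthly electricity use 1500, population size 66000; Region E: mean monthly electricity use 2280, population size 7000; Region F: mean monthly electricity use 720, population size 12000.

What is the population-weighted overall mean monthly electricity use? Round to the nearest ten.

1310

Σ Nₕ·x̄ₕ = 780×40000 + 2400×44000 + 490×47000 + 1500×66000 + 2280×7000 + 720×12000
  = 31200000 + 105600000 + 23030000 + 99000000 + 15960000 + 8640000 = 283430000
Σ Nₕ = 40000 + 44000 + 47000 + 66000 + 7000 + 12000 = 216000
Overall mean = 283430000 / 216000 = 1312.1759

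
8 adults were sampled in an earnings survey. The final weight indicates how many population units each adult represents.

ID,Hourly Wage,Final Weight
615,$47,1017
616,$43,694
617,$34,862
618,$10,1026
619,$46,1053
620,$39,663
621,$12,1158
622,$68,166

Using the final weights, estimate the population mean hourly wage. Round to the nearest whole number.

Weighted sum = 47×1017 + 43×694 + 34×862 + 10×1026 + 46×1053 + 39×663 + 12×1158 + 68×166
  = 47799 + 29842 + 29308 + 10260 + 48438 + 25857 + 13896 + 11288 = 216688
Sum of weights = 1017 + 694 + 862 + 1026 + 1053 + 663 + 1158 + 166 = 6639
Weighted mean = 216688 / 6639 = 32.63865

33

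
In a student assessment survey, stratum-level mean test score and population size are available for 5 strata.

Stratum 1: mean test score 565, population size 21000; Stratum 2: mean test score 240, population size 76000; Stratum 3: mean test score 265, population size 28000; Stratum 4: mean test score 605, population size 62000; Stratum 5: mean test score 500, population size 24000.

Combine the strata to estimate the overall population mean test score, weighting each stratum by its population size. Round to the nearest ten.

Σ Nₕ·x̄ₕ = 565×21000 + 240×76000 + 265×28000 + 605×62000 + 500×24000
  = 87035000
Σ Nₕ = 21000 + 76000 + 28000 + 62000 + 24000 = 211000
Overall mean = 87035000 / 211000 = 412.48815

410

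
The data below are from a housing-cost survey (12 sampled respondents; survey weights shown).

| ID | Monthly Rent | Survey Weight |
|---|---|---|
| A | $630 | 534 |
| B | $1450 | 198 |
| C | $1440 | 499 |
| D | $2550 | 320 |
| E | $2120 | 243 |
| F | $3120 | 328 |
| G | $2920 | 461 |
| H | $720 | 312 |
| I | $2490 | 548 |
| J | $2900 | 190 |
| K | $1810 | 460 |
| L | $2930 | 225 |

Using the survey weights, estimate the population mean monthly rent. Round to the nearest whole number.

Weighted sum = 8674730
Sum of weights = 534 + 198 + 499 + 320 + 243 + 328 + 461 + 312 + 548 + 190 + 460 + 225 = 4318
Weighted mean = 8674730 / 4318 = 2008.9694

2009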